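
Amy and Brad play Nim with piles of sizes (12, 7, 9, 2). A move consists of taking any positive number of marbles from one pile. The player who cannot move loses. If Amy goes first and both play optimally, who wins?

Write each in binary and XOR column by column:
  1100  (12)
  0111  (7)
  1001  (9)
  0010  (2)
  ----
  0000  (0)
The nim-sum is 0, so this is a P-position: the player to move is in a losing position under optimal play; Amy is about to move from it and so loses — Brad wins.

Brad wins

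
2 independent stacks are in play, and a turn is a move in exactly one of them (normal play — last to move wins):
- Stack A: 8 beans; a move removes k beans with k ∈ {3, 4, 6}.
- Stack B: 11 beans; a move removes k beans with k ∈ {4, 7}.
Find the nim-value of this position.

Grundy values for stack A (subtraction set {3, 4, 6}):
g(0) = mex{} = 0
g(1) = mex{} = 0
g(2) = mex{} = 0
g(3) = mex{0} = 1
g(4) = mex{0} = 1
g(5) = mex{0} = 1
g(6) = mex{0,1} = 2
g(7) = mex{0,1} = 2
g(8) = mex{0,1} = 2
So g(8) = 2.
For stack B, compute g(0), g(1), … with moves {4, 7}:
k:     0  1  2  3  4  5  6  7  8  9 10 11
g(k):  0  0  0  0  1  1  1  1  2  2  2  0
So g(11) = 0.
The value of a disjunctive sum is the nim-sum of the parts.
Combined value = 2 XOR 0 = 2.

2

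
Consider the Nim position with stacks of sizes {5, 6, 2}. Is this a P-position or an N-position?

N-position

Compute the nim-sum pairwise:
5 XOR 6 = 3
3 XOR 2 = 1
The nim-sum is 1 ≠ 0, so this is an N-position: the player to move can win.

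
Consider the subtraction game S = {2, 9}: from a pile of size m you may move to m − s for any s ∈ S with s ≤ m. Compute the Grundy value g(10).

Compute g(0), g(1), … for moves {2, 9}:
k:     0  1  2  3  4  5  6  7  8  9 10
g(k):  0  0  1  1  0  0  1  1  0  2  1
So g(10) = 1.

1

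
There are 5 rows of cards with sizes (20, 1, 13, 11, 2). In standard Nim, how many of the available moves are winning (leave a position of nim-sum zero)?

Write each in binary and XOR column by column:
  10100  (20)
  00001  (1)
  01101  (13)
  01011  (11)
  00010  (2)
  -----
  10001  (17)
The overall nim-sum is X = 17. A row of size p has a winning move iff p XOR X < p (reduce it to p XOR X).
  20: 20 XOR 17 = 5 < 20 — winning move (to 5).
  1: 1 XOR 17 = 16 ≥ 1 — no move.
  13: 13 XOR 17 = 28 ≥ 13 — no move.
  11: 11 XOR 17 = 26 ≥ 11 — no move.
  2: 2 XOR 17 = 19 ≥ 2 — no move.
That gives 1 winning move.

1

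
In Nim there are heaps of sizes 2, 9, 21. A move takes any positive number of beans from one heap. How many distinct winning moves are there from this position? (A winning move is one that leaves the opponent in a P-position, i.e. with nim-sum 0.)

Nim-sum: 2 XOR 9 XOR 21 = 30.
The overall nim-sum is X = 30. A heap of size p has a winning move iff p XOR X < p (reduce it to p XOR X).
  2: 2 XOR 30 = 28 ≥ 2 — no move.
  9: 9 XOR 30 = 23 ≥ 9 — no move.
  21: 21 XOR 30 = 11 < 21 — winning move (to 11).
That gives 1 winning move.

1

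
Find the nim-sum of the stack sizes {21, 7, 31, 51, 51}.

13

Compute the nim-sum pairwise:
21 XOR 7 = 18
18 XOR 31 = 13
13 XOR 51 = 62
62 XOR 51 = 13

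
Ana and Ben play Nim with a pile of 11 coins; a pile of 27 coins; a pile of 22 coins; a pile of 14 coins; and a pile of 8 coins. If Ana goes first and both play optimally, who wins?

Bitwise XOR of the heap sizes:
  01011  (11)
  11011  (27)
  10110  (22)
  01110  (14)
  01000  (8)
  -----
  00000  (0)
The nim-sum is 0, so this is a P-position: the player to move is in a losing position under optimal play; Ana is about to move from it and so loses — Ben wins.

Ben wins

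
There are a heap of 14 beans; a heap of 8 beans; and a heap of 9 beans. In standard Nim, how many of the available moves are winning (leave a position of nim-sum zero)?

3

Nim-sum: 14 ^ 8 ^ 9 = 15.
The overall nim-sum is X = 15. A heap of size p has a winning move iff p XOR X < p (reduce it to p XOR X).
  14: 14 XOR 15 = 1 < 14 — winning move (to 1).
  8: 8 XOR 15 = 7 < 8 — winning move (to 7).
  9: 9 XOR 15 = 6 < 9 — winning move (to 6).
That gives 3 winning moves.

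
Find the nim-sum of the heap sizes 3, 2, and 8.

9

In binary:
  0011  (3)
  0010  (2)
  1000  (8)
  ----
  1001  (9)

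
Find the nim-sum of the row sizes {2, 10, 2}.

10

Compute the nim-sum pairwise:
2 XOR 10 = 8
8 XOR 2 = 10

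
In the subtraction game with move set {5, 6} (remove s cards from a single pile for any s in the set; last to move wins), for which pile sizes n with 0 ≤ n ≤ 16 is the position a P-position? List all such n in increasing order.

0, 1, 2, 3, 4, 11, 12, 13, 14, 15

Compute g(0), g(1), … for moves {5, 6}:
k:     0  1  2  3  4  5  6  7  8  9 10 11 12 13 14 15 16
g(k):  0  0  0  0  0  1  1  1  1  1  2  0  0  0  0  0  1
The P-positions (g = 0) in 0..16 are 0, 1, 2, 3, 4, 11, 12, 13, 14, 15.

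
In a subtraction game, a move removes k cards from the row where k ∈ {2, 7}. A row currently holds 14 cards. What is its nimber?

0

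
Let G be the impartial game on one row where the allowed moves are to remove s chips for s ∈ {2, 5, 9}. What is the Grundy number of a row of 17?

1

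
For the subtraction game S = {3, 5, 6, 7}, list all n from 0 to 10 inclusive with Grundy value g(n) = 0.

0, 1, 2, 10

Build the Grundy sequence with g(k) = mex{g(k−s) : s ∈ {3, 5, 6, 7}, s ≤ k}:
k:     0  1  2  3  4  5  6  7  8  9 10
g(k):  0  0  0  1  1  1  2  2  2  3  0
The P-positions (g = 0) in 0..10 are 0, 1, 2, 10.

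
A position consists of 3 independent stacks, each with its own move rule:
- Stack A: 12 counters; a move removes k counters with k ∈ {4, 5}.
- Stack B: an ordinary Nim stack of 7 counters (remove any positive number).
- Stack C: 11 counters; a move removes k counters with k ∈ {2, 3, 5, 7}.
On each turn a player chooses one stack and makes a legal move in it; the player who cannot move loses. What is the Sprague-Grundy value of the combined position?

Grundy values for stack A (subtraction set {4, 5}):
g(0) = mex{} = 0
g(1) = mex{} = 0
g(2) = mex{} = 0
g(3) = mex{} = 0
g(4) = mex{0} = 1
g(5) = mex{0} = 1
g(6) = mex{0} = 1
g(7) = mex{0} = 1
g(8) = mex{0,1} = 2
g(9) = mex{1} = 0
g(10) = mex{1} = 0
g(11) = mex{1} = 0
g(12) = mex{1,2} = 0
So g(12) = 0.
Stack B is a plain Nim stack of size 7, so its Grundy value is 7.
For stack C, compute g(0), g(1), … with moves {2, 3, 5, 7}:
g(0) = mex{} = 0
g(1) = mex{} = 0
g(2) = mex{0} = 1
g(3) = mex{0} = 1
g(4) = mex{0,1} = 2
g(5) = mex{0,1} = 2
g(6) = mex{0,1,2} = 3
g(7) = mex{0,1,2} = 3
g(8) = mex{0,1,2,3} = 4
g(9) = mex{1,2,3} = 0
g(10) = mex{1,2,3,4} = 0
g(11) = mex{0,2,3,4} = 1
So g(11) = 1.
The value of a disjunctive sum is the nim-sum of the parts.
Combined value = 0 ⊕ 7 ⊕ 1 = 6.

6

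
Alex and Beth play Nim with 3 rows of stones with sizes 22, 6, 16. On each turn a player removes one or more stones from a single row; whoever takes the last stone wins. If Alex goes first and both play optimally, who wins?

Compute the nim-sum pairwise:
22 ^ 6 = 16
16 ^ 16 = 0
The nim-sum is 0, so this is a P-position: the player to move is in a losing position under optimal play; Alex is about to move from it and so loses — Beth wins.

Beth wins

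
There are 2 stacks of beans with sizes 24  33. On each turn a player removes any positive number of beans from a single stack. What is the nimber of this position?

57

Nim-sum: 24 ⊕ 33 = 57.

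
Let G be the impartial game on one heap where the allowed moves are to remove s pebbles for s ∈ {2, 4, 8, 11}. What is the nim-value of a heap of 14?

4

Grundy values for subtraction set {2, 4, 8, 11}:
k:     0  1  2  3  4  5  6  7  8  9 10 11 12 13 14
g(k):  0  0  1  1  2  2  0  0  1  1  2  2  3  0  4
So g(14) = 4.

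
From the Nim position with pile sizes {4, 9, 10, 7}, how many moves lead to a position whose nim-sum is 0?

0

Nim-sum: 4 XOR 9 XOR 10 XOR 7 = 0.
The nim-sum is already 0, so every move leaves a nonzero nim-sum — there are no winning moves.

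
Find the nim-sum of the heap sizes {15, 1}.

14

Compute the nim-sum pairwise:
15 ⊕ 1 = 14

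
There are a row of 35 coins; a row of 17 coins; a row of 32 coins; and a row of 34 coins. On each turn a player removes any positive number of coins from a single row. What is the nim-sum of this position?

48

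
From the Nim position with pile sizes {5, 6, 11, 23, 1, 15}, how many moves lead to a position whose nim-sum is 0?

1

In binary:
  00101  (5)
  00110  (6)
  01011  (11)
  10111  (23)
  00001  (1)
  01111  (15)
  -----
  10001  (17)
The overall nim-sum is X = 17. A pile of size p has a winning move iff p XOR X < p (reduce it to p XOR X).
  5: 5 XOR 17 = 20 ≥ 5 — no move.
  6: 6 XOR 17 = 23 ≥ 6 — no move.
  11: 11 XOR 17 = 26 ≥ 11 — no move.
  23: 23 XOR 17 = 6 < 23 — winning move (to 6).
  1: 1 XOR 17 = 16 ≥ 1 — no move.
  15: 15 XOR 17 = 30 ≥ 15 — no move.
That gives 1 winning move.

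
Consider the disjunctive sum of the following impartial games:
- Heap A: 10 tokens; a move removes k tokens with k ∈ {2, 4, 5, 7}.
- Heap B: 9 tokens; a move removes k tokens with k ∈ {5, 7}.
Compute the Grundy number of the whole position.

1

For heap A, compute g(0), g(1), … with moves {2, 4, 5, 7}:
g(0) = mex{} = 0
g(1) = mex{} = 0
g(2) = mex{0} = 1
g(3) = mex{0} = 1
g(4) = mex{0,1} = 2
g(5) = mex{0,1} = 2
g(6) = mex{0,1,2} = 3
g(7) = mex{0,1,2} = 3
g(8) = mex{0,1,2,3} = 4
g(9) = mex{1,2,3} = 0
g(10) = mex{1,2,3,4} = 0
So g(10) = 0.
For heap B, compute g(0), g(1), … with moves {5, 7}:
g(0) = mex{} = 0
g(1) = mex{} = 0
g(2) = mex{} = 0
g(3) = mex{} = 0
g(4) = mex{} = 0
g(5) = mex{0} = 1
g(6) = mex{0} = 1
g(7) = mex{0} = 1
g(8) = mex{0} = 1
g(9) = mex{0} = 1
So g(9) = 1.
By the Sprague-Grundy theorem, the Grundy value of a sum of independent games is the XOR of the component values.
Combined value = 0 XOR 1 = 1.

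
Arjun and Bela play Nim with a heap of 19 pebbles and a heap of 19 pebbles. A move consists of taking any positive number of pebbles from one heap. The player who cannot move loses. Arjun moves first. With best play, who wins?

Bela wins

Compute the nim-sum pairwise:
19 ^ 19 = 0
The nim-sum is 0, so this is a P-position: the player to move is in a losing position under optimal play; Arjun is about to move from it and so loses — Bela wins.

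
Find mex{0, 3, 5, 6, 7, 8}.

1

0 is in the set but 1 is not, so the mex is 1.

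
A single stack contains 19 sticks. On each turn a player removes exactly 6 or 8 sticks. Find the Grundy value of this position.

Compute g(0), g(1), … for moves {6, 8}:
k:     0  1  2  3  4  5  6  7  8  9 10 11 12 13 14 15 16 17 18 19
g(k):  0  0  0  0  0  0  1  1  1  1  1  1  2  2  0  0  0  0  0  0
So g(19) = 0.

0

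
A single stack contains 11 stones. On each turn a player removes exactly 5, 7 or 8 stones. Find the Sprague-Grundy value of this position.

Compute g(0), g(1), … for moves {5, 7, 8}:
g(0) = mex{} = 0
g(1) = mex{} = 0
g(2) = mex{} = 0
g(3) = mex{} = 0
g(4) = mex{} = 0
g(5) = mex{0} = 1
g(6) = mex{0} = 1
g(7) = mex{0} = 1
g(8) = mex{0} = 1
g(9) = mex{0} = 1
g(10) = mex{0,1} = 2
g(11) = mex{0,1} = 2
So g(11) = 2.

2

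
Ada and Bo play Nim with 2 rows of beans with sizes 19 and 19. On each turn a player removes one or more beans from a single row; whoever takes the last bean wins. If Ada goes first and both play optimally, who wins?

Bo wins

Nim-sum: 19 ⊕ 19 = 0.
The nim-sum is 0, so this is a P-position: the player to move is in a losing position under optimal play; Ada is about to move from it and so loses — Bo wins.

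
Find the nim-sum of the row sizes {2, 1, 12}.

15

Nim-sum: 2 XOR 1 XOR 12 = 15.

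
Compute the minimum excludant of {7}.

0 is not in the set, so the mex is 0.

0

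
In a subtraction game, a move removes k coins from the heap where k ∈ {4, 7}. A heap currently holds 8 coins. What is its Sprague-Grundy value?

Compute g(0), g(1), … for moves {4, 7}:
k:     0  1  2  3  4  5  6  7  8
g(k):  0  0  0  0  1  1  1  1  2
So g(8) = 2.

2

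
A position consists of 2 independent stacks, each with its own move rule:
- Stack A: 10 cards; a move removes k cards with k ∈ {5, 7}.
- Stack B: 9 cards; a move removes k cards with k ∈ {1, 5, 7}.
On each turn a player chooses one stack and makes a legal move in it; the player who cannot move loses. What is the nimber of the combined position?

Build the Grundy sequence for stack A with g(k) = mex{g(k−s) : s ∈ {5, 7}, s ≤ k}:
k:     0  1  2  3  4  5  6  7  8  9 10
g(k):  0  0  0  0  0  1  1  1  1  1  2
So g(10) = 2.
Grundy values for stack B (subtraction set {1, 5, 7}):
g(0) = mex{} = 0
g(1) = mex{0} = 1
g(2) = mex{1} = 0
g(3) = mex{0} = 1
g(4) = mex{1} = 0
g(5) = mex{0} = 1
g(6) = mex{1} = 0
g(7) = mex{0} = 1
g(8) = mex{1} = 0
g(9) = mex{0} = 1
So g(9) = 1.
The value of a disjunctive sum is the nim-sum of the parts.
Combined value = 2 ⊕ 1 = 3.

3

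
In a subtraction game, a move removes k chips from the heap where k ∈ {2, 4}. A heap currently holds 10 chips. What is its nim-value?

Compute g(0), g(1), … for moves {2, 4}:
g(0) = mex{} = 0
g(1) = mex{} = 0
g(2) = mex{0} = 1
g(3) = mex{0} = 1
g(4) = mex{0,1} = 2
g(5) = mex{0,1} = 2
g(6) = mex{1,2} = 0
g(7) = mex{1,2} = 0
g(8) = mex{0,2} = 1
g(9) = mex{0,2} = 1
g(10) = mex{0,1} = 2
So g(10) = 2.

2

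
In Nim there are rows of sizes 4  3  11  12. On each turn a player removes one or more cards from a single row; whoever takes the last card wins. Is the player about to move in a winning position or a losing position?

Losing position

Compute the nim-sum pairwise:
4 XOR 3 = 7
7 XOR 11 = 12
12 XOR 12 = 0
The nim-sum is 0, so this is a P-position: the player to move is in a losing position under optimal play.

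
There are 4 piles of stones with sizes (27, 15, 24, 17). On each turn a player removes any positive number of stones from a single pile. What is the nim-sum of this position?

Nim-sum: 27 ^ 15 ^ 24 ^ 17 = 29.

29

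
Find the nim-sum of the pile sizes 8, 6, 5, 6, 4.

9

Compute the nim-sum pairwise:
8 ⊕ 6 = 14
14 ⊕ 5 = 11
11 ⊕ 6 = 13
13 ⊕ 4 = 9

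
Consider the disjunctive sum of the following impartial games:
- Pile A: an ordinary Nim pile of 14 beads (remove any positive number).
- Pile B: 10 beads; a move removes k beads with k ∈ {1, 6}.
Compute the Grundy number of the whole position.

15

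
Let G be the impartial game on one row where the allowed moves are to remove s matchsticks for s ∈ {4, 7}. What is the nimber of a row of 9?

2

Grundy values for subtraction set {4, 7}:
k:     0  1  2  3  4  5  6  7  8  9
g(k):  0  0  0  0  1  1  1  1  2  2
So g(9) = 2.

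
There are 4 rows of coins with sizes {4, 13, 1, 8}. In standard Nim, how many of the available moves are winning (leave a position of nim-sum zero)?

0

Nim-sum: 4 ⊕ 13 ⊕ 1 ⊕ 8 = 0.
The nim-sum is already 0, so every move leaves a nonzero nim-sum — there are no winning moves.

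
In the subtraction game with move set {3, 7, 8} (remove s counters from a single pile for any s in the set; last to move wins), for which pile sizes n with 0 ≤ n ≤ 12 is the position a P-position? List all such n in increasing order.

0, 1, 2, 6, 11, 12

Grundy values for subtraction set {3, 7, 8}:
g(0) = mex{} = 0
g(1) = mex{} = 0
g(2) = mex{} = 0
g(3) = mex{0} = 1
g(4) = mex{0} = 1
g(5) = mex{0} = 1
g(6) = mex{1} = 0
g(7) = mex{0,1} = 2
g(8) = mex{0,1} = 2
g(9) = mex{0} = 1
g(10) = mex{0,1,2} = 3
g(11) = mex{1,2} = 0
g(12) = mex{1} = 0
The P-positions (g = 0) in 0..12 are 0, 1, 2, 6, 11, 12.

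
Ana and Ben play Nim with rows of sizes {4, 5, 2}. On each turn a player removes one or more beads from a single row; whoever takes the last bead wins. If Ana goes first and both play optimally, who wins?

Ana wins

Nim-sum: 4 ^ 5 ^ 2 = 3.
The nim-sum is 3 ≠ 0, so this is an N-position: the player to move can win; Ana has a winning move.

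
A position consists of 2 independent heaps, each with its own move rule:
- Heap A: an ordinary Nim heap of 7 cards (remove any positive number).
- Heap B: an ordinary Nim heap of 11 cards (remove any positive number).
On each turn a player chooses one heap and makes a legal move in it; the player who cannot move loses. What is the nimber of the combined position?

12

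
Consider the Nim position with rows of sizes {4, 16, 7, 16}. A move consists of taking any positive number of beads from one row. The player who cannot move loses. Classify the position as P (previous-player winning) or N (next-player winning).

Write each in binary and XOR column by column:
  00100  (4)
  10000  (16)
  00111  (7)
  10000  (16)
  -----
  00011  (3)
The nim-sum is 3 ≠ 0, so this is an N-position: the player to move can win.

N-position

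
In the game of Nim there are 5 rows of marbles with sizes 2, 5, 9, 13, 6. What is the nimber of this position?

5

Write each in binary and XOR column by column:
  0010  (2)
  0101  (5)
  1001  (9)
  1101  (13)
  0110  (6)
  ----
  0101  (5)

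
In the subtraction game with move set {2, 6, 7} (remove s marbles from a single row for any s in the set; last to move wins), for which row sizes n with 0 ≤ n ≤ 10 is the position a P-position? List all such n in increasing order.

0, 1, 4, 5, 9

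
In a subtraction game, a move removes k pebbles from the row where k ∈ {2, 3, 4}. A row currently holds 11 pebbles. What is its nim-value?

Compute g(0), g(1), … for moves {2, 3, 4}:
k:     0  1  2  3  4  5  6  7  8  9 10 11
g(k):  0  0  1  1  2  2  0  0  1  1  2  2
So g(11) = 2.

2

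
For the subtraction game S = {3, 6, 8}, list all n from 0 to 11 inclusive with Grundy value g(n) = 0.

Compute g(0), g(1), … for moves {3, 6, 8}:
k:     0  1  2  3  4  5  6  7  8  9 10 11
g(k):  0  0  0  1  1  1  2  2  2  3  3  0
The P-positions (g = 0) in 0..11 are 0, 1, 2, 11.

0, 1, 2, 11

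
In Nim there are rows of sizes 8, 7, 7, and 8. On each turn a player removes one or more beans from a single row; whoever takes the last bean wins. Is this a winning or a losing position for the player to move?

Losing position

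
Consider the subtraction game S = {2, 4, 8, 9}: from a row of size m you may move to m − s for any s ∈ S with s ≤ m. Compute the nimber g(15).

1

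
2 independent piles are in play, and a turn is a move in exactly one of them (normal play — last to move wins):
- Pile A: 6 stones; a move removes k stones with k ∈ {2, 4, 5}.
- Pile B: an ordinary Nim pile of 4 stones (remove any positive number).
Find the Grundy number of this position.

Build the Grundy sequence for pile A with g(k) = mex{g(k−s) : s ∈ {2, 4, 5}, s ≤ k}:
k:     0  1  2  3  4  5  6
g(k):  0  0  1  1  2  2  3
So g(6) = 3.
Pile B is a plain Nim pile of size 4, so its Grundy value is 4.
By the Sprague-Grundy theorem, the Grundy value of a sum of independent games is the XOR of the component values.
Combined value = 3 XOR 4 = 7.

7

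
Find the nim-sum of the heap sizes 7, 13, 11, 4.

5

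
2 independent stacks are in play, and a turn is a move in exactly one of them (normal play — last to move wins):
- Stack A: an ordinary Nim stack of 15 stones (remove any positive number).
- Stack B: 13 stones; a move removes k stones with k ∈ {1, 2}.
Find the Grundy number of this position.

Stack A is a plain Nim stack of size 15, so its Grundy value is 15.
For stack B, compute g(0), g(1), … with moves {1, 2}:
g(0) = mex{} = 0
g(1) = mex{0} = 1
g(2) = mex{0,1} = 2
g(3) = mex{1,2} = 0
g(4) = mex{0,2} = 1
g(5) = mex{0,1} = 2
g(6) = mex{1,2} = 0
g(7) = mex{0,2} = 1
g(8) = mex{0,1} = 2
g(9) = mex{1,2} = 0
g(10) = mex{0,2} = 1
g(11) = mex{0,1} = 2
g(12) = mex{1,2} = 0
g(13) = mex{0,2} = 1
So g(13) = 1.
By the Sprague-Grundy theorem, the Grundy value of a sum of independent games is the XOR of the component values.
Combined value = 15 ⊕ 1 = 14.

14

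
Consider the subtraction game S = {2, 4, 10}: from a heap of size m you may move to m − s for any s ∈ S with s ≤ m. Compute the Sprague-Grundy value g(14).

Grundy values for subtraction set {2, 4, 10}:
g(0) = mex{} = 0
g(1) = mex{} = 0
g(2) = mex{0} = 1
g(3) = mex{0} = 1
g(4) = mex{0,1} = 2
g(5) = mex{0,1} = 2
g(6) = mex{1,2} = 0
g(7) = mex{1,2} = 0
g(8) = mex{0,2} = 1
g(9) = mex{0,2} = 1
g(10) = mex{0,1} = 2
g(11) = mex{0,1} = 2
g(12) = mex{1,2} = 0
g(13) = mex{1,2} = 0
g(14) = mex{0,2} = 1
So g(14) = 1.

1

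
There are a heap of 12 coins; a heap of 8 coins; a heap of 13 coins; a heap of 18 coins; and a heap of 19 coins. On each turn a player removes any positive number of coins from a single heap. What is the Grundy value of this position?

8

Compute the nim-sum pairwise:
12 ⊕ 8 = 4
4 ⊕ 13 = 9
9 ⊕ 18 = 27
27 ⊕ 19 = 8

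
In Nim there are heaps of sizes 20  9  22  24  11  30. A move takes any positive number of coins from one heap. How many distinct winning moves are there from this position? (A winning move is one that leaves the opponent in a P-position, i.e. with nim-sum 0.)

Nim-sum: 20 ^ 9 ^ 22 ^ 24 ^ 11 ^ 30 = 6.
The overall nim-sum is X = 6. A heap of size p has a winning move iff p XOR X < p (reduce it to p XOR X).
  20: 20 XOR 6 = 18 < 20 — winning move (to 18).
  9: 9 XOR 6 = 15 ≥ 9 — no move.
  22: 22 XOR 6 = 16 < 22 — winning move (to 16).
  24: 24 XOR 6 = 30 ≥ 24 — no move.
  11: 11 XOR 6 = 13 ≥ 11 — no move.
  30: 30 XOR 6 = 24 < 30 — winning move (to 24).
That gives 3 winning moves.

3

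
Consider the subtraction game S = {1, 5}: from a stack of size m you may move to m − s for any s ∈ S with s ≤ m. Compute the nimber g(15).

Grundy values for subtraction set {1, 5}:
k:     0  1  2  3  4  5  6  7  8  9 10 11 12 13 14 15
g(k):  0  1  0  1  0  1  0  1  0  1  0  1  0  1  0  1
So g(15) = 1.

1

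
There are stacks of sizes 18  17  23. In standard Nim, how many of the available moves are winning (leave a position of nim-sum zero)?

3

Nim-sum: 18 ^ 17 ^ 23 = 20.
The overall nim-sum is X = 20. A stack of size p has a winning move iff p XOR X < p (reduce it to p XOR X).
  18: 18 XOR 20 = 6 < 18 — winning move (to 6).
  17: 17 XOR 20 = 5 < 17 — winning move (to 5).
  23: 23 XOR 20 = 3 < 23 — winning move (to 3).
That gives 3 winning moves.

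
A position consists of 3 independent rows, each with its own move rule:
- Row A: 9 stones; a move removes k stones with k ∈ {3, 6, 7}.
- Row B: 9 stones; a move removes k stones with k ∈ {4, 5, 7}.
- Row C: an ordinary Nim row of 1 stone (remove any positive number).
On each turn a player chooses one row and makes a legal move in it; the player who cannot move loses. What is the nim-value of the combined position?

0

Build the Grundy sequence for row A with g(k) = mex{g(k−s) : s ∈ {3, 6, 7}, s ≤ k}:
k:     0  1  2  3  4  5  6  7  8  9
g(k):  0  0  0  1  1  1  2  2  2  3
So g(9) = 3.
Build the Grundy sequence for row B with g(k) = mex{g(k−s) : s ∈ {4, 5, 7}, s ≤ k}:
k:     0  1  2  3  4  5  6  7  8  9
g(k):  0  0  0  0  1  1  1  1  2  2
So g(9) = 2.
Row C is a plain Nim row of size 1, so its Grundy value is 1.
By the Sprague-Grundy theorem, the Grundy value of a sum of independent games is the XOR of the component values.
Combined value = 3 ⊕ 2 ⊕ 1 = 0.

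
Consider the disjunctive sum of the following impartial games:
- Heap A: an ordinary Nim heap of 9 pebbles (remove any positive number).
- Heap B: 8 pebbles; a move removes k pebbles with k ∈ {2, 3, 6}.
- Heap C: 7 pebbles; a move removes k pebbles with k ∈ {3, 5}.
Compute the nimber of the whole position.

9

Heap A is a plain Nim heap of size 9, so its Grundy value is 9.
Build the Grundy sequence for heap B with g(k) = mex{g(k−s) : s ∈ {2, 3, 6}, s ≤ k}:
g(0) = mex{} = 0
g(1) = mex{} = 0
g(2) = mex{0} = 1
g(3) = mex{0} = 1
g(4) = mex{0,1} = 2
g(5) = mex{1} = 0
g(6) = mex{0,1,2} = 3
g(7) = mex{0,2} = 1
g(8) = mex{0,1,3} = 2
So g(8) = 2.
Build the Grundy sequence for heap C with g(k) = mex{g(k−s) : s ∈ {3, 5}, s ≤ k}:
k:     0  1  2  3  4  5  6  7
g(k):  0  0  0  1  1  1  2  2
So g(7) = 2.
By the Sprague-Grundy theorem, the Grundy value of a sum of independent games is the XOR of the component values.
Combined value = 9 XOR 2 XOR 2 = 9.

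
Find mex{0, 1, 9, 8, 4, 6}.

The values 0, 1 are all present; 2 is the first non-negative integer missing from the set.

2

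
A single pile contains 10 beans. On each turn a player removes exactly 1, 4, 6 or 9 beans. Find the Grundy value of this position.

0

Compute g(0), g(1), … for moves {1, 4, 6, 9}:
g(0) = mex{} = 0
g(1) = mex{0} = 1
g(2) = mex{1} = 0
g(3) = mex{0} = 1
g(4) = mex{0,1} = 2
g(5) = mex{1,2} = 0
g(6) = mex{0} = 1
g(7) = mex{1} = 0
g(8) = mex{0,2} = 1
g(9) = mex{0,1} = 2
g(10) = mex{1,2} = 0
So g(10) = 0.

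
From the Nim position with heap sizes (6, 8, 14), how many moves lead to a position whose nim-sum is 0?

Nim-sum: 6 ⊕ 8 ⊕ 14 = 0.
The nim-sum is already 0, so every move leaves a nonzero nim-sum — there are no winning moves.

0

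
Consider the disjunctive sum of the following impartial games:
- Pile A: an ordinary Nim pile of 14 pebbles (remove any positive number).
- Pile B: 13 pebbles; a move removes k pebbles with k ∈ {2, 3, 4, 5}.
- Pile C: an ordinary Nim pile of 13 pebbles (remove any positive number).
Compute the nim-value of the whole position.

0

Pile A is a plain Nim pile of size 14, so its Grundy value is 14.
For pile B, compute g(0), g(1), … with moves {2, 3, 4, 5}:
k:     0  1  2  3  4  5  6  7  8  9 10 11 12 13
g(k):  0  0  1  1  2  2  3  0  0  1  1  2  2  3
So g(13) = 3.
Pile C is a plain Nim pile of size 13, so its Grundy value is 13.
By the Sprague-Grundy theorem, the Grundy value of a sum of independent games is the XOR of the component values.
Combined value = 14 ⊕ 3 ⊕ 13 = 0.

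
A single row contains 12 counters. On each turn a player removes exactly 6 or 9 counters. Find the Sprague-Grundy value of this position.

Compute g(0), g(1), … for moves {6, 9}:
g(0) = mex{} = 0
g(1) = mex{} = 0
g(2) = mex{} = 0
g(3) = mex{} = 0
g(4) = mex{} = 0
g(5) = mex{} = 0
g(6) = mex{0} = 1
g(7) = mex{0} = 1
g(8) = mex{0} = 1
g(9) = mex{0} = 1
g(10) = mex{0} = 1
g(11) = mex{0} = 1
g(12) = mex{0,1} = 2
So g(12) = 2.

2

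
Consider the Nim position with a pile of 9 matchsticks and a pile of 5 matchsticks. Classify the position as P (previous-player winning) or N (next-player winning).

N-position

Bitwise XOR of the heap sizes:
  1001  (9)
  0101  (5)
  ----
  1100  (12)
The nim-sum is 12 ≠ 0, so this is an N-position: the player to move can win.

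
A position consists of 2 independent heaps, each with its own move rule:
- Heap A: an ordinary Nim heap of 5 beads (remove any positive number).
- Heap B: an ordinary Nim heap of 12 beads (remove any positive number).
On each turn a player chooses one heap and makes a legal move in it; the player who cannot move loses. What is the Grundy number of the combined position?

9

Heap A is a plain Nim heap of size 5, so its Grundy value is 5.
Heap B is a plain Nim heap of size 12, so its Grundy value is 12.
The value of a disjunctive sum is the nim-sum of the parts.
Combined value = 5 ⊕ 12 = 9.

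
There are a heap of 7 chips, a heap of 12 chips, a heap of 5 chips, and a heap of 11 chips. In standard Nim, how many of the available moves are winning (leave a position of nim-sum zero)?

Nim-sum: 7 XOR 12 XOR 5 XOR 11 = 5.
The overall nim-sum is X = 5. A heap of size p has a winning move iff p XOR X < p (reduce it to p XOR X).
  7: 7 XOR 5 = 2 < 7 — winning move (to 2).
  12: 12 XOR 5 = 9 < 12 — winning move (to 9).
  5: 5 XOR 5 = 0 < 5 — winning move (to 0).
  11: 11 XOR 5 = 14 ≥ 11 — no move.
That gives 3 winning moves.

3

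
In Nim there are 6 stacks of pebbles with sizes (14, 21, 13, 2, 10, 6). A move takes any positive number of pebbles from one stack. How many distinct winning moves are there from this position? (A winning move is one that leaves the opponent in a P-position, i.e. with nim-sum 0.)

In binary:
  01110  (14)
  10101  (21)
  01101  (13)
  00010  (2)
  01010  (10)
  00110  (6)
  -----
  11000  (24)
The overall nim-sum is X = 24. A stack of size p has a winning move iff p XOR X < p (reduce it to p XOR X).
  14: 14 XOR 24 = 22 ≥ 14 — no move.
  21: 21 XOR 24 = 13 < 21 — winning move (to 13).
  13: 13 XOR 24 = 21 ≥ 13 — no move.
  2: 2 XOR 24 = 26 ≥ 2 — no move.
  10: 10 XOR 24 = 18 ≥ 10 — no move.
  6: 6 XOR 24 = 30 ≥ 6 — no move.
That gives 1 winning move.

1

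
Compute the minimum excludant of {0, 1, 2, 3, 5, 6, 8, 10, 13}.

4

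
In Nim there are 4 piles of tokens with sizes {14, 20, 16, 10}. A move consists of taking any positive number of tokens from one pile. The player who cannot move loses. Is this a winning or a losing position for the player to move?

Losing position

Nim-sum: 14 ^ 20 ^ 16 ^ 10 = 0.
The nim-sum is 0, so this is a P-position: the player to move is in a losing position under optimal play.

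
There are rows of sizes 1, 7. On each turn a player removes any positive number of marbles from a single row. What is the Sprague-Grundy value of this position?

6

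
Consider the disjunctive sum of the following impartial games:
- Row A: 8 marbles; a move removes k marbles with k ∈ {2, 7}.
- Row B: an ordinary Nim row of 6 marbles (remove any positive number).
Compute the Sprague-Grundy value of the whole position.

Build the Grundy sequence for row A with g(k) = mex{g(k−s) : s ∈ {2, 7}, s ≤ k}:
g(0) = mex{} = 0
g(1) = mex{} = 0
g(2) = mex{0} = 1
g(3) = mex{0} = 1
g(4) = mex{1} = 0
g(5) = mex{1} = 0
g(6) = mex{0} = 1
g(7) = mex{0} = 1
g(8) = mex{0,1} = 2
So g(8) = 2.
Row B is a plain Nim row of size 6, so its Grundy value is 6.
The value of a disjunctive sum is the nim-sum of the parts.
Combined value = 2 ⊕ 6 = 4.

4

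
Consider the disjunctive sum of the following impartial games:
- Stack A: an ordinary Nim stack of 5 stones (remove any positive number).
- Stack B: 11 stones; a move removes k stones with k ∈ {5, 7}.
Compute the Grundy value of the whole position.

7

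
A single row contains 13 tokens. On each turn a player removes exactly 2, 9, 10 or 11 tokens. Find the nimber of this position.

Grundy values for subtraction set {2, 9, 10, 11}:
g(0) = mex{} = 0
g(1) = mex{} = 0
g(2) = mex{0} = 1
g(3) = mex{0} = 1
g(4) = mex{1} = 0
g(5) = mex{1} = 0
g(6) = mex{0} = 1
g(7) = mex{0} = 1
g(8) = mex{1} = 0
g(9) = mex{0,1} = 2
g(10) = mex{0} = 1
g(11) = mex{0,1,2} = 3
g(12) = mex{0,1} = 2
g(13) = mex{0,1,3} = 2
So g(13) = 2.

2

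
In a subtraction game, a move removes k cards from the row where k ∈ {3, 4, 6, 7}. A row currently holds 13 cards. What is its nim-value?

Compute g(0), g(1), … for moves {3, 4, 6, 7}:
g(0) = mex{} = 0
g(1) = mex{} = 0
g(2) = mex{} = 0
g(3) = mex{0} = 1
g(4) = mex{0} = 1
g(5) = mex{0} = 1
g(6) = mex{0,1} = 2
g(7) = mex{0,1} = 2
g(8) = mex{0,1} = 2
g(9) = mex{0,1,2} = 3
g(10) = mex{1,2} = 0
g(11) = mex{1,2} = 0
g(12) = mex{1,2,3} = 0
g(13) = mex{0,2,3} = 1
So g(13) = 1.

1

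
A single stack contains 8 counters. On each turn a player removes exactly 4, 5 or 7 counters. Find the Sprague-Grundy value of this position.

2

Build the Grundy sequence with g(k) = mex{g(k−s) : s ∈ {4, 5, 7}, s ≤ k}:
g(0) = mex{} = 0
g(1) = mex{} = 0
g(2) = mex{} = 0
g(3) = mex{} = 0
g(4) = mex{0} = 1
g(5) = mex{0} = 1
g(6) = mex{0} = 1
g(7) = mex{0} = 1
g(8) = mex{0,1} = 2
So g(8) = 2.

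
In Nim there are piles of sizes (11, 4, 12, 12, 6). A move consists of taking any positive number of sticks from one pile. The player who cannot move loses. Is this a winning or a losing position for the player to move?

Compute the nim-sum pairwise:
11 ⊕ 4 = 15
15 ⊕ 12 = 3
3 ⊕ 12 = 15
15 ⊕ 6 = 9
The nim-sum is 9 ≠ 0, so this is an N-position: the player to move can win.

Winning position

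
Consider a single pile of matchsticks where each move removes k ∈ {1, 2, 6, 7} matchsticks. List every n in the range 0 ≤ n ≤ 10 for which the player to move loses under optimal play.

Compute g(0), g(1), … for moves {1, 2, 6, 7}:
g(0) = mex{} = 0
g(1) = mex{0} = 1
g(2) = mex{0,1} = 2
g(3) = mex{1,2} = 0
g(4) = mex{0,2} = 1
g(5) = mex{0,1} = 2
g(6) = mex{0,1,2} = 3
g(7) = mex{0,1,2,3} = 4
g(8) = mex{1,2,3,4} = 0
g(9) = mex{0,2,4} = 1
g(10) = mex{0,1} = 2
The P-positions (g = 0) in 0..10 are 0, 3, 8.

0, 3, 8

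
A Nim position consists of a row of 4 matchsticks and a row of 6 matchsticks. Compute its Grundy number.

2

Nim-sum: 4 ⊕ 6 = 2.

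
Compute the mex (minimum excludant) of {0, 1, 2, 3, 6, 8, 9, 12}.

The values 0, 1, 2, 3 are all present; 4 is the first non-negative integer missing from the set.

4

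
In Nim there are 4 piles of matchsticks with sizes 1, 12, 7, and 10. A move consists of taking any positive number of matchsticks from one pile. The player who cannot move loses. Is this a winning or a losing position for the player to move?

Losing position

Write each in binary and XOR column by column:
  0001  (1)
  1100  (12)
  0111  (7)
  1010  (10)
  ----
  0000  (0)
The nim-sum is 0, so this is a P-position: the player to move is in a losing position under optimal play.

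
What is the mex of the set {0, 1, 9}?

2

The values 0, 1 are all present; 2 is the first non-negative integer missing from the set.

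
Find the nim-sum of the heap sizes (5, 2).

7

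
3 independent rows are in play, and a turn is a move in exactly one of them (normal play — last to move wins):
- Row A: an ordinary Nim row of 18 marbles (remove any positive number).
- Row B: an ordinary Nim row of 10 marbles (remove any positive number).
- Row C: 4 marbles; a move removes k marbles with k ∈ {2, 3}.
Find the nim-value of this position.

26

Row A is a plain Nim row of size 18, so its Grundy value is 18.
Row B is a plain Nim row of size 10, so its Grundy value is 10.
Grundy values for row C (subtraction set {2, 3}):
k:     0  1  2  3  4
g(k):  0  0  1  1  2
So g(4) = 2.
By the Sprague-Grundy theorem, the Grundy value of a sum of independent games is the XOR of the component values.
Combined value = 18 XOR 10 XOR 2 = 26.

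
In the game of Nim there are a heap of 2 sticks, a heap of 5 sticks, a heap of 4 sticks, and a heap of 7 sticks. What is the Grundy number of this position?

Compute the nim-sum pairwise:
2 XOR 5 = 7
7 XOR 4 = 3
3 XOR 7 = 4

4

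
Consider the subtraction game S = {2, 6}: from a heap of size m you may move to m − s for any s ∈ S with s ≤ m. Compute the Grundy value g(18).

Grundy values for subtraction set {2, 6}:
k:     0  1  2  3  4  5  6  7  8  9 10 11 12 13 14 15 16 17 18
g(k):  0  0  1  1  0  0  1  1  0  0  1  1  0  0  1  1  0  0  1
So g(18) = 1.

1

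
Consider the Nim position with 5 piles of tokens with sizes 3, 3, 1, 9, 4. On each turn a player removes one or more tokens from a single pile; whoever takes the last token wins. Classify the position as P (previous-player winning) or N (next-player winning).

Write each in binary and XOR column by column:
  0011  (3)
  0011  (3)
  0001  (1)
  1001  (9)
  0100  (4)
  ----
  1100  (12)
The nim-sum is 12 ≠ 0, so this is an N-position: the player to move can win.

N-position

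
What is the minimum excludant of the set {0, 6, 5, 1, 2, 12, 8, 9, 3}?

4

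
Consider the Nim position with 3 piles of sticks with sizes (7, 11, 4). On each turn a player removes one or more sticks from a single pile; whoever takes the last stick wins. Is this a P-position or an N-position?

Nim-sum: 7 ^ 11 ^ 4 = 8.
The nim-sum is 8 ≠ 0, so this is an N-position: the player to move can win.

N-position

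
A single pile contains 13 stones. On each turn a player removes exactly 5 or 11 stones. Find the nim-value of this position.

Compute g(0), g(1), … for moves {5, 11}:
g(0) = mex{} = 0
g(1) = mex{} = 0
g(2) = mex{} = 0
g(3) = mex{} = 0
g(4) = mex{} = 0
g(5) = mex{0} = 1
g(6) = mex{0} = 1
g(7) = mex{0} = 1
g(8) = mex{0} = 1
g(9) = mex{0} = 1
g(10) = mex{1} = 0
g(11) = mex{0,1} = 2
g(12) = mex{0,1} = 2
g(13) = mex{0,1} = 2
So g(13) = 2.

2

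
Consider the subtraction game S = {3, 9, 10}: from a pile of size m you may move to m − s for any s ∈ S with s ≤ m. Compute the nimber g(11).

Compute g(0), g(1), … for moves {3, 9, 10}:
k:     0  1  2  3  4  5  6  7  8  9 10 11
g(k):  0  0  0  1  1  1  0  0  0  1  1  1
So g(11) = 1.

1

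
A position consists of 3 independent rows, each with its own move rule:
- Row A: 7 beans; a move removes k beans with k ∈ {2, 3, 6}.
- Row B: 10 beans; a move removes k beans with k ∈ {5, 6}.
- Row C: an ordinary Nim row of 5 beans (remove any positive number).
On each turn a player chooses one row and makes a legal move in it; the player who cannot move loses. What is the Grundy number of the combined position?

6

Build the Grundy sequence for row A with g(k) = mex{g(k−s) : s ∈ {2, 3, 6}, s ≤ k}:
k:     0  1  2  3  4  5  6  7
g(k):  0  0  1  1  2  0  3  1
So g(7) = 1.
Grundy values for row B (subtraction set {5, 6}):
k:     0  1  2  3  4  5  6  7  8  9 10
g(k):  0  0  0  0  0  1  1  1  1  1  2
So g(10) = 2.
Row C is a plain Nim row of size 5, so its Grundy value is 5.
By the Sprague-Grundy theorem, the Grundy value of a sum of independent games is the XOR of the component values.
Combined value = 1 ⊕ 2 ⊕ 5 = 6.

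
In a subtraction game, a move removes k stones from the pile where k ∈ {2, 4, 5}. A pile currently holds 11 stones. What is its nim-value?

2

Grundy values for subtraction set {2, 4, 5}:
k:     0  1  2  3  4  5  6  7  8  9 10 11
g(k):  0  0  1  1  2  2  3  0  0  1  1  2
So g(11) = 2.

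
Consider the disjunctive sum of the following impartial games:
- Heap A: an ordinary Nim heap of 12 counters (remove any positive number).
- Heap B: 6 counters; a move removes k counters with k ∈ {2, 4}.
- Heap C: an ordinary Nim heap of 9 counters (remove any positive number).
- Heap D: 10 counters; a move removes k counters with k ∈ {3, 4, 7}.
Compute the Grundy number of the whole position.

Heap A is a plain Nim heap of size 12, so its Grundy value is 12.
Build the Grundy sequence for heap B with g(k) = mex{g(k−s) : s ∈ {2, 4}, s ≤ k}:
g(0) = mex{} = 0
g(1) = mex{} = 0
g(2) = mex{0} = 1
g(3) = mex{0} = 1
g(4) = mex{0,1} = 2
g(5) = mex{0,1} = 2
g(6) = mex{1,2} = 0
So g(6) = 0.
Heap C is a plain Nim heap of size 9, so its Grundy value is 9.
For heap D, compute g(0), g(1), … with moves {3, 4, 7}:
k:     0  1  2  3  4  5  6  7  8  9 10
g(k):  0  0  0  1  1  1  2  2  2  3  0
So g(10) = 0.
The value of a disjunctive sum is the nim-sum of the parts.
Combined value = 12 ⊕ 0 ⊕ 9 ⊕ 0 = 5.

5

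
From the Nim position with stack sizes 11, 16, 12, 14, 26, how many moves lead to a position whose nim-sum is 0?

3

Compute the nim-sum pairwise:
11 ⊕ 16 = 27
27 ⊕ 12 = 23
23 ⊕ 14 = 25
25 ⊕ 26 = 3
The overall nim-sum is X = 3. A stack of size p has a winning move iff p XOR X < p (reduce it to p XOR X).
  11: 11 XOR 3 = 8 < 11 — winning move (to 8).
  16: 16 XOR 3 = 19 ≥ 16 — no move.
  12: 12 XOR 3 = 15 ≥ 12 — no move.
  14: 14 XOR 3 = 13 < 14 — winning move (to 13).
  26: 26 XOR 3 = 25 < 26 — winning move (to 25).
That gives 3 winning moves.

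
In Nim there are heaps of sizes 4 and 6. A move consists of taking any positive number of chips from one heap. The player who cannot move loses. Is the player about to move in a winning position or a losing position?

In binary:
  100  (4)
  110  (6)
  ---
  010  (2)
The nim-sum is 2 ≠ 0, so this is an N-position: the player to move can win.

Winning position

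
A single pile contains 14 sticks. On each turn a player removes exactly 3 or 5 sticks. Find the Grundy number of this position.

Compute g(0), g(1), … for moves {3, 5}:
g(0) = mex{} = 0
g(1) = mex{} = 0
g(2) = mex{} = 0
g(3) = mex{0} = 1
g(4) = mex{0} = 1
g(5) = mex{0} = 1
g(6) = mex{0,1} = 2
g(7) = mex{0,1} = 2
g(8) = mex{1} = 0
g(9) = mex{1,2} = 0
g(10) = mex{1,2} = 0
g(11) = mex{0,2} = 1
g(12) = mex{0,2} = 1
g(13) = mex{0} = 1
g(14) = mex{0,1} = 2
So g(14) = 2.

2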